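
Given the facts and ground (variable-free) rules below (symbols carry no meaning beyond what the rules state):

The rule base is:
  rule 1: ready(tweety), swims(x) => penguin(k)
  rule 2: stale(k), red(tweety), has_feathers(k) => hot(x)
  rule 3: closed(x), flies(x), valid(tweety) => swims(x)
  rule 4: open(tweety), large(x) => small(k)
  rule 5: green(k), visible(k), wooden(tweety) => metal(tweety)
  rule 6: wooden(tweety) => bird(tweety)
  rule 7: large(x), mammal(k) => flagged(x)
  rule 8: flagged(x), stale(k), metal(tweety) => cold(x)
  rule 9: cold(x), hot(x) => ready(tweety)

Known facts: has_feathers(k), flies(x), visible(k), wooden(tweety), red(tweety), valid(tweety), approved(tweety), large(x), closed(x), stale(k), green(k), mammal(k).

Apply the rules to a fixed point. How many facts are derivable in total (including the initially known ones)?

Round 1: rule 2 [stale(k), red(tweety), has_feathers(k) => hot(x)]; rule 3 [closed(x), flies(x), valid(tweety) => swims(x)]; rule 5 [green(k), visible(k), wooden(tweety) => metal(tweety)]; rule 6 [wooden(tweety) => bird(tweety)]; rule 7 [large(x), mammal(k) => flagged(x)]. Adds hot(x), swims(x), metal(tweety), bird(tweety), flagged(x).
Round 2: rule 8 [flagged(x), stale(k), metal(tweety) => cold(x)]. Adds cold(x).
Round 3: rule 9 [cold(x), hot(x) => ready(tweety)]. Adds ready(tweety).
Round 4: rule 1 [ready(tweety), swims(x) => penguin(k)]. Adds penguin(k).
Closure: {approved(tweety), bird(tweety), closed(x), cold(x), flagged(x), flies(x), green(k), has_feathers(k), hot(x), large(x), mammal(k), metal(tweety), penguin(k), ready(tweety), red(tweety), stale(k), swims(x), valid(tweety), visible(k), wooden(tweety)} — 20 facts.

20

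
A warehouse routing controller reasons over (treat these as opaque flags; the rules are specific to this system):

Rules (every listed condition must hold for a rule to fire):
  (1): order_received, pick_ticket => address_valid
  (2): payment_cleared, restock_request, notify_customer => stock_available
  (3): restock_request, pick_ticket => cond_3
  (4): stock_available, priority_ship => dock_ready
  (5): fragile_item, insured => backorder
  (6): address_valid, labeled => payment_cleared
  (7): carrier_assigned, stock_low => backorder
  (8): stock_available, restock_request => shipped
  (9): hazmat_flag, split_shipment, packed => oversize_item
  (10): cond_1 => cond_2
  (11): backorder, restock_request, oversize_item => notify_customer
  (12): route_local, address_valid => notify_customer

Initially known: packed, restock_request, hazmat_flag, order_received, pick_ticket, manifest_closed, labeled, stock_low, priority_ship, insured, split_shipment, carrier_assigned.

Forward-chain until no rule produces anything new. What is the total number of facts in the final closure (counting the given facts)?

21

[1] (1) [order_received, pick_ticket => address_valid]; (3) [restock_request, pick_ticket => cond_3]; (7) [carrier_assigned, stock_low => backorder]; (9) [hazmat_flag, split_shipment, packed => oversize_item]. ⇒ new: address_valid, cond_3, backorder, oversize_item.
[2] (6) [address_valid, labeled => payment_cleared]; (11) [backorder, restock_request, oversize_item => notify_customer]. ⇒ new: payment_cleared, notify_customer.
[3] (2) [payment_cleared, restock_request, notify_customer => stock_available]. ⇒ new: stock_available.
[4] (4) [stock_available, priority_ship => dock_ready]; (8) [stock_available, restock_request => shipped]. ⇒ new: dock_ready, shipped.
Closure: {address_valid, backorder, carrier_assigned, cond_3, dock_ready, hazmat_flag, insured, labeled, manifest_closed, notify_customer, order_received, oversize_item, packed, payment_cleared, pick_ticket, priority_ship, restock_request, shipped, split_shipment, stock_available, stock_low} — 21 facts.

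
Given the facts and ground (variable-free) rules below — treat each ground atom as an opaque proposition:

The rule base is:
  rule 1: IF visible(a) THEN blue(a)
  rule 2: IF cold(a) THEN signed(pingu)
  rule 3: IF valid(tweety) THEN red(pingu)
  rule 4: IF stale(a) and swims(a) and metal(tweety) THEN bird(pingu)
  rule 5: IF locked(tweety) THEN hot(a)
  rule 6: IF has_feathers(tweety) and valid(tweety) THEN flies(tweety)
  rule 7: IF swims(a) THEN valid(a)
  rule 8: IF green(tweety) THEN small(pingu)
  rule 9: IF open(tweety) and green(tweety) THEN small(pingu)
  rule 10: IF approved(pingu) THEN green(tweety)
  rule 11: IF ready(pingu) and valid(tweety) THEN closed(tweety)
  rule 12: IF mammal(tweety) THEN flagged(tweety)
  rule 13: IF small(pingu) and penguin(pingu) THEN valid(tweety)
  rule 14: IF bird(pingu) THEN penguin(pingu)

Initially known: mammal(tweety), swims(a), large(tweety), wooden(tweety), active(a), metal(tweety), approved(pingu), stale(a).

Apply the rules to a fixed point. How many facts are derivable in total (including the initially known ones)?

16

[1] rule 4 [IF stale(a) and swims(a) and metal(tweety) THEN bird(pingu)]; rule 7 [IF swims(a) THEN valid(a)]; rule 10 [IF approved(pingu) THEN green(tweety)]; rule 12 [IF mammal(tweety) THEN flagged(tweety)]. ⇒ new: bird(pingu), valid(a), green(tweety), flagged(tweety).
[2] rule 8 [IF green(tweety) THEN small(pingu)]; rule 14 [IF bird(pingu) THEN penguin(pingu)]. ⇒ new: small(pingu), penguin(pingu).
[3] rule 13 [IF small(pingu) and penguin(pingu) THEN valid(tweety)]. ⇒ new: valid(tweety).
[4] rule 3 [IF valid(tweety) THEN red(pingu)]. ⇒ new: red(pingu).
Closure: {active(a), approved(pingu), bird(pingu), flagged(tweety), green(tweety), large(tweety), mammal(tweety), metal(tweety), penguin(pingu), red(pingu), small(pingu), stale(a), swims(a), valid(a), valid(tweety), wooden(tweety)} — 16 facts.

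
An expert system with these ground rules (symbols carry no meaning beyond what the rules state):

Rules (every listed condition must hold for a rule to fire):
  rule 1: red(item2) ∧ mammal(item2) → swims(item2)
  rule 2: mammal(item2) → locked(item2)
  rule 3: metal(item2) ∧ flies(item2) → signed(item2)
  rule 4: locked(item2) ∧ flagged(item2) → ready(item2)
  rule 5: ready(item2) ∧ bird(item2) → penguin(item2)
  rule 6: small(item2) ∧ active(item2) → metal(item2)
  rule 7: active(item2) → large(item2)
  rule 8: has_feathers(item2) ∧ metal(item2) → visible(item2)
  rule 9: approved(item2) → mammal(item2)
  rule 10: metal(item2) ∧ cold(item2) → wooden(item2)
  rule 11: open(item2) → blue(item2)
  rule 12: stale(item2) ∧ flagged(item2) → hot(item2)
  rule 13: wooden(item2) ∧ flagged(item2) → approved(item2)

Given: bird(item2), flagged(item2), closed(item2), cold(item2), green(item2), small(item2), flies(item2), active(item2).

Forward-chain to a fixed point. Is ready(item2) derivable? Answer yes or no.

[1] rule 6 [small(item2) ∧ active(item2) → metal(item2)]; rule 7 [active(item2) → large(item2)]. ⇒ new: metal(item2), large(item2).
[2] rule 3 [metal(item2) ∧ flies(item2) → signed(item2)]; rule 10 [metal(item2) ∧ cold(item2) → wooden(item2)]. ⇒ new: signed(item2), wooden(item2).
[3] rule 13 [wooden(item2) ∧ flagged(item2) → approved(item2)]. ⇒ new: approved(item2).
[4] rule 9 [approved(item2) → mammal(item2)]. ⇒ new: mammal(item2).
[5] rule 2 [mammal(item2) → locked(item2)]. ⇒ new: locked(item2).
[6] rule 4 [locked(item2) ∧ flagged(item2) → ready(item2)]. ⇒ new: ready(item2).
[7] rule 5 [ready(item2) ∧ bird(item2) → penguin(item2)]. ⇒ new: penguin(item2).
ready(item2) appears in round 6, so it is derivable.

yes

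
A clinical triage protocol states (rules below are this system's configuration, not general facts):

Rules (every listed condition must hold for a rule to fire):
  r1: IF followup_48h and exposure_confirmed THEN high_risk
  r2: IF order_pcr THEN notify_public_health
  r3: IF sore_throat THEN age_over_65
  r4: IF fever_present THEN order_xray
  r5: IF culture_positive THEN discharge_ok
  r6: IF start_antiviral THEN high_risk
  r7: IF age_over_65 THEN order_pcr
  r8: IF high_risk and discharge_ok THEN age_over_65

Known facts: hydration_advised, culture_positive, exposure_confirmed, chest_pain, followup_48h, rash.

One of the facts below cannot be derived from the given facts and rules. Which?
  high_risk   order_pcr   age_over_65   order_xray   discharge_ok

Round 1 — r1, r5, derive high_risk, discharge_ok.
Round 2 — r8, derive age_over_65.
Round 3 — r7, derive order_pcr.
Round 4 — r2, derive notify_public_health.
Derived: high_risk (round 1), age_over_65 (round 2), order_pcr (round 3), discharge_ok (round 1). order_xray never appears in any round.

order_xray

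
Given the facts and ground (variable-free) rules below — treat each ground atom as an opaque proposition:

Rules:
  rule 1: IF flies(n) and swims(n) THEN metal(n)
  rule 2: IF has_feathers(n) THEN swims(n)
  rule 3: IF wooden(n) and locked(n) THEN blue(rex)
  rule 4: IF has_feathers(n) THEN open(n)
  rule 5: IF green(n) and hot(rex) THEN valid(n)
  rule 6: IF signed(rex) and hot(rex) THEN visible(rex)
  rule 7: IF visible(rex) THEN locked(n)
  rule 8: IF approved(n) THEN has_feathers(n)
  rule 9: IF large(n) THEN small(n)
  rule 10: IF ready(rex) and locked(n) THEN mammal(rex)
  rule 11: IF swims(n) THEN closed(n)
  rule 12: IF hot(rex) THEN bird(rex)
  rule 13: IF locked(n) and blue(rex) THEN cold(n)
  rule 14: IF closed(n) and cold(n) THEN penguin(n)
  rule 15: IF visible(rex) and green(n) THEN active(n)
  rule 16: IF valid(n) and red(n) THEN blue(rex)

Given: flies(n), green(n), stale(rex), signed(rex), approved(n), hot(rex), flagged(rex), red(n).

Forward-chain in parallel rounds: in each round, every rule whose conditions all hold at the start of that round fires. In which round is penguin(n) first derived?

[1] rule 5 [IF green(n) and hot(rex) THEN valid(n)]; rule 6 [IF signed(rex) and hot(rex) THEN visible(rex)]; rule 8 [IF approved(n) THEN has_feathers(n)]; rule 12 [IF hot(rex) THEN bird(rex)]. ⇒ new: valid(n), visible(rex), has_feathers(n), bird(rex).
[2] rule 2 [IF has_feathers(n) THEN swims(n)]; rule 4 [IF has_feathers(n) THEN open(n)]; rule 7 [IF visible(rex) THEN locked(n)]; rule 15 [IF visible(rex) and green(n) THEN active(n)]; rule 16 [IF valid(n) and red(n) THEN blue(rex)]. ⇒ new: swims(n), open(n), locked(n), active(n), blue(rex).
[3] rule 1 [IF flies(n) and swims(n) THEN metal(n)]; rule 11 [IF swims(n) THEN closed(n)]; rule 13 [IF locked(n) and blue(rex) THEN cold(n)]. ⇒ new: metal(n), closed(n), cold(n).
[4] rule 14 [IF closed(n) and cold(n) THEN penguin(n)]. ⇒ new: penguin(n).
penguin(n) first appears in round 4.

4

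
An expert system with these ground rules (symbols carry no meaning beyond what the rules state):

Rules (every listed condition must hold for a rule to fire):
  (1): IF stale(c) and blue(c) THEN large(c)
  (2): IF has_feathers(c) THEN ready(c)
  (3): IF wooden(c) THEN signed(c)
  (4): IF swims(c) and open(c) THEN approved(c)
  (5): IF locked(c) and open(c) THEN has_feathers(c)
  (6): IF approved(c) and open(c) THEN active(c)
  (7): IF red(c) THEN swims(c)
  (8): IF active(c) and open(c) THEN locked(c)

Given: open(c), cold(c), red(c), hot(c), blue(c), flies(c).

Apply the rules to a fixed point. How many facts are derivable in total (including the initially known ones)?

12

Round 1: (7) [IF red(c) THEN swims(c)]. Adds swims(c).
Round 2: (4) [IF swims(c) and open(c) THEN approved(c)]. Adds approved(c).
Round 3: (6) [IF approved(c) and open(c) THEN active(c)]. Adds active(c).
Round 4: (8) [IF active(c) and open(c) THEN locked(c)]. Adds locked(c).
Round 5: (5) [IF locked(c) and open(c) THEN has_feathers(c)]. Adds has_feathers(c).
Round 6: (2) [IF has_feathers(c) THEN ready(c)]. Adds ready(c).
Closure: {active(c), approved(c), blue(c), cold(c), flies(c), has_feathers(c), hot(c), locked(c), open(c), ready(c), red(c), swims(c)} — 12 facts.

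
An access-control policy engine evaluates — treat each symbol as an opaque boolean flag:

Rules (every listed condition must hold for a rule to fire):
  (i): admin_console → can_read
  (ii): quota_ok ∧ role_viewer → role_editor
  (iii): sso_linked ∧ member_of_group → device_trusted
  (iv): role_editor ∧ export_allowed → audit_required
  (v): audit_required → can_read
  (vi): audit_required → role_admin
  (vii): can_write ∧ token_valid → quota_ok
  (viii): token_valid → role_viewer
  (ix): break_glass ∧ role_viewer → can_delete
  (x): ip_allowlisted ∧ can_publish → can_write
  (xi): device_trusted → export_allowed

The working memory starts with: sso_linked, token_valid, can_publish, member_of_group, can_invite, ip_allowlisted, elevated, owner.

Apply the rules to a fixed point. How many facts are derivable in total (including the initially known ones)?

17

Round 1: (iii) [sso_linked ∧ member_of_group → device_trusted]; (viii) [token_valid → role_viewer]; (x) [ip_allowlisted ∧ can_publish → can_write]. Adds device_trusted, role_viewer, can_write.
Round 2: (vii) [can_write ∧ token_valid → quota_ok]; (xi) [device_trusted → export_allowed]. Adds quota_ok, export_allowed.
Round 3: (ii) [quota_ok ∧ role_viewer → role_editor]. Adds role_editor.
Round 4: (iv) [role_editor ∧ export_allowed → audit_required]. Adds audit_required.
Round 5: (v) [audit_required → can_read]; (vi) [audit_required → role_admin]. Adds can_read, role_admin.
Closure: {audit_required, can_invite, can_publish, can_read, can_write, device_trusted, elevated, export_allowed, ip_allowlisted, member_of_group, owner, quota_ok, role_admin, role_editor, role_viewer, sso_linked, token_valid} — 17 facts.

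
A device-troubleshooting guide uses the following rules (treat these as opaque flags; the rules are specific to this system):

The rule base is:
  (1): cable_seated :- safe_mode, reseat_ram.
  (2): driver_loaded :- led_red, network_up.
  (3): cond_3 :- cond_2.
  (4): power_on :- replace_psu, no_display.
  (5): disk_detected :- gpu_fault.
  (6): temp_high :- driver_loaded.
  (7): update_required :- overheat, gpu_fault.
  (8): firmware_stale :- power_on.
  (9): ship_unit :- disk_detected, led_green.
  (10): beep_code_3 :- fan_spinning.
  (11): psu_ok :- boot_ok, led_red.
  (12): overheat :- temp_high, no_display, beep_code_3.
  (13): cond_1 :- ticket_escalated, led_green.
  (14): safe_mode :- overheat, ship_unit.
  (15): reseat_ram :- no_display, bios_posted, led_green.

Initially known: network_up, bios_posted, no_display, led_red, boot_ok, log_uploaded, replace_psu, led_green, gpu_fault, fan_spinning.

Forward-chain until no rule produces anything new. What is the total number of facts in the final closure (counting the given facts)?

Round 1: (2) [driver_loaded :- led_red, network_up.]; (4) [power_on :- replace_psu, no_display.]; (5) [disk_detected :- gpu_fault.]; (10) [beep_code_3 :- fan_spinning.]; (11) [psu_ok :- boot_ok, led_red.]; (15) [reseat_ram :- no_display, bios_posted, led_green.]. Adds driver_loaded, power_on, disk_detected, beep_code_3, psu_ok, reseat_ram.
Round 2: (6) [temp_high :- driver_loaded.]; (8) [firmware_stale :- power_on.]; (9) [ship_unit :- disk_detected, led_green.]. Adds temp_high, firmware_stale, ship_unit.
Round 3: (12) [overheat :- temp_high, no_display, beep_code_3.]. Adds overheat.
Round 4: (7) [update_required :- overheat, gpu_fault.]; (14) [safe_mode :- overheat, ship_unit.]. Adds update_required, safe_mode.
Round 5: (1) [cable_seated :- safe_mode, reseat_ram.]. Adds cable_seated.
Closure: {beep_code_3, bios_posted, boot_ok, cable_seated, disk_detected, driver_loaded, fan_spinning, firmware_stale, gpu_fault, led_green, led_red, log_uploaded, network_up, no_display, overheat, power_on, psu_ok, replace_psu, reseat_ram, safe_mode, ship_unit, temp_high, update_required} — 23 facts.

23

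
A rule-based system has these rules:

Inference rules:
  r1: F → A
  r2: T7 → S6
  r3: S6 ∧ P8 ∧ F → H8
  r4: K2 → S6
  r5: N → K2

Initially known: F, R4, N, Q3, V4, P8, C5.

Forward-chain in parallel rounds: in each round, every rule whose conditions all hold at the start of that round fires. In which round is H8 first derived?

Round 1: r1 [F → A]; r5 [N → K2]. Adds A, K2.
Round 2: r4 [K2 → S6]. Adds S6.
Round 3: r3 [S6 ∧ P8 ∧ F → H8]. Adds H8.
H8 first appears in round 3.

3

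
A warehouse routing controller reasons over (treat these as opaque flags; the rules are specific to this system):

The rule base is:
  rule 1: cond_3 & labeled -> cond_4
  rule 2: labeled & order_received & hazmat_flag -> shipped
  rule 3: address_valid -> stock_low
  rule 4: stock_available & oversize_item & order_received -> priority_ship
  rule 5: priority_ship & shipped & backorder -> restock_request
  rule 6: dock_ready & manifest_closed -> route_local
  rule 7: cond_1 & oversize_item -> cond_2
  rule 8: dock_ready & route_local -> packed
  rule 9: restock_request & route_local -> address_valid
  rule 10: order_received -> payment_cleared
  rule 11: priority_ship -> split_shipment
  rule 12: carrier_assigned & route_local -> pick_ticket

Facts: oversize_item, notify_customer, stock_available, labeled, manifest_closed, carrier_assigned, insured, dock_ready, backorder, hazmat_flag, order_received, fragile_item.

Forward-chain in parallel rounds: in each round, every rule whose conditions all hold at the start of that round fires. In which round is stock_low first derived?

Round 1: rule 2 [labeled & order_received & hazmat_flag -> shipped]; rule 4 [stock_available & oversize_item & order_received -> priority_ship]; rule 6 [dock_ready & manifest_closed -> route_local]; rule 10 [order_received -> payment_cleared]. New: shipped, priority_ship, route_local, payment_cleared.
Round 2: rule 5 [priority_ship & shipped & backorder -> restock_request]; rule 8 [dock_ready & route_local -> packed]; rule 11 [priority_ship -> split_shipment]; rule 12 [carrier_assigned & route_local -> pick_ticket]. New: restock_request, packed, split_shipment, pick_ticket.
Round 3: rule 9 [restock_request & route_local -> address_valid]. New: address_valid.
Round 4: rule 3 [address_valid -> stock_low]. New: stock_low.
stock_low first appears in round 4.

4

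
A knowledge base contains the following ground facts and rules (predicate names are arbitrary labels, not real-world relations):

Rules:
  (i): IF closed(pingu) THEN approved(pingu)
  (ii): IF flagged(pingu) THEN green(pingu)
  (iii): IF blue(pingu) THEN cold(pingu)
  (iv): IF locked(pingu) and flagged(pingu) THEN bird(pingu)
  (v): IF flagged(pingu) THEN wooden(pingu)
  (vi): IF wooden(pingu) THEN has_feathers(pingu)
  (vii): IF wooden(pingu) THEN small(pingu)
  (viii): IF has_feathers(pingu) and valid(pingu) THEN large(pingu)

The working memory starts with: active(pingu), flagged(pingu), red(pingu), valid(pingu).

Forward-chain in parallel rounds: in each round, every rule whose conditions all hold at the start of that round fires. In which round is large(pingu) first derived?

3

Round 1 fires (ii), (v), giving green(pingu), wooden(pingu).
Round 2 fires (vi), (vii), giving has_feathers(pingu), small(pingu).
Round 3 fires (viii), giving large(pingu).
large(pingu) first appears in round 3.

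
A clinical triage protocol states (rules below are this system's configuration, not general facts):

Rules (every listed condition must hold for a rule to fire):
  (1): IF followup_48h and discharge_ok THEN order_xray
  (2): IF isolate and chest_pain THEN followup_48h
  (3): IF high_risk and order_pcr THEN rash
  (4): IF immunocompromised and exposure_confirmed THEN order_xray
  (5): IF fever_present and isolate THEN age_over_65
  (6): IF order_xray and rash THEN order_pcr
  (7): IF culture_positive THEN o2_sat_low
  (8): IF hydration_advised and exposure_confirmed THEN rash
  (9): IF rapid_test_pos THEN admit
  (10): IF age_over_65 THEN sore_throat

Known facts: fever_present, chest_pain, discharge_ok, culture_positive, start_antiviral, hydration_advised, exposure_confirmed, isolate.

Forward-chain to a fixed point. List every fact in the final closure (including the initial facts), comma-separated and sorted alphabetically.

Round 1: (2) [IF isolate and chest_pain THEN followup_48h]; (5) [IF fever_present and isolate THEN age_over_65]; (7) [IF culture_positive THEN o2_sat_low]; (8) [IF hydration_advised and exposure_confirmed THEN rash]. Adds followup_48h, age_over_65, o2_sat_low, rash.
Round 2: (1) [IF followup_48h and discharge_ok THEN order_xray]; (10) [IF age_over_65 THEN sore_throat]. Adds order_xray, sore_throat.
Round 3: (6) [IF order_xray and rash THEN order_pcr]. Adds order_pcr.

age_over_65, chest_pain, culture_positive, discharge_ok, exposure_confirmed, fever_present, followup_48h, hydration_advised, isolate, o2_sat_low, order_pcr, order_xray, rash, sore_throat, start_antiviral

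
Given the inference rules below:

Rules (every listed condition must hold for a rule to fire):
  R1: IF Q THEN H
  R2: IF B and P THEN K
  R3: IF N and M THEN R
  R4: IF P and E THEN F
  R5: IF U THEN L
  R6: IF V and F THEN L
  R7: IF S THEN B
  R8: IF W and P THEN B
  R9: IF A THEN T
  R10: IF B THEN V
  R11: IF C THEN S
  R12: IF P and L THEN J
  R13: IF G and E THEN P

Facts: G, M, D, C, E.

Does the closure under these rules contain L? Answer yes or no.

Round 1 — R11, R13, derive S, P.
Round 2 — R4, R7, derive F, B.
Round 3 — R2, R10, derive K, V.
Round 4 — R6, derive L.
Round 5 — R12, derive J.
L appears in round 4, so it is derivable.

yes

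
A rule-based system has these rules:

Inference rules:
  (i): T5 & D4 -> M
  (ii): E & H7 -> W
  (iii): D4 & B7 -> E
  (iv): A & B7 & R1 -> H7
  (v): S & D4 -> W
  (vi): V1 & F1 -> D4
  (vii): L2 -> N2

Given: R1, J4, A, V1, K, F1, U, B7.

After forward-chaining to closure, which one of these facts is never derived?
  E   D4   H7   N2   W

N2

Round 1: (iv) [A & B7 & R1 -> H7]; (vi) [V1 & F1 -> D4]. New: H7, D4.
Round 2: (iii) [D4 & B7 -> E]. New: E.
Round 3: (ii) [E & H7 -> W]. New: W.
Derived: W (round 3), D4 (round 1), H7 (round 1), E (round 2). N2 never appears in any round.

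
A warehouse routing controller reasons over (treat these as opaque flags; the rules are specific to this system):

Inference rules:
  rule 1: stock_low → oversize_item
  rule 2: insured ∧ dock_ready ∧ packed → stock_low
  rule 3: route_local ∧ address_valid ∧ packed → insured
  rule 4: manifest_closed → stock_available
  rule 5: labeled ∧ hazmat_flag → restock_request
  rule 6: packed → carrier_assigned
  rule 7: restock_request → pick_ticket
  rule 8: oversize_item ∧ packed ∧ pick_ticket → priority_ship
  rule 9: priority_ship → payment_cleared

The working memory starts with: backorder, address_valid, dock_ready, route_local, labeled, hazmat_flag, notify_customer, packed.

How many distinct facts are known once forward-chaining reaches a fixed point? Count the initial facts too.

16

Round 1 — rule 3, rule 5, rule 6, derive insured, restock_request, carrier_assigned.
Round 2 — rule 2, rule 7, derive stock_low, pick_ticket.
Round 3 — rule 1, derive oversize_item.
Round 4 — rule 8, derive priority_ship.
Round 5 — rule 9, derive payment_cleared.
Closure: {address_valid, backorder, carrier_assigned, dock_ready, hazmat_flag, insured, labeled, notify_customer, oversize_item, packed, payment_cleared, pick_ticket, priority_ship, restock_request, route_local, stock_low} — 16 facts.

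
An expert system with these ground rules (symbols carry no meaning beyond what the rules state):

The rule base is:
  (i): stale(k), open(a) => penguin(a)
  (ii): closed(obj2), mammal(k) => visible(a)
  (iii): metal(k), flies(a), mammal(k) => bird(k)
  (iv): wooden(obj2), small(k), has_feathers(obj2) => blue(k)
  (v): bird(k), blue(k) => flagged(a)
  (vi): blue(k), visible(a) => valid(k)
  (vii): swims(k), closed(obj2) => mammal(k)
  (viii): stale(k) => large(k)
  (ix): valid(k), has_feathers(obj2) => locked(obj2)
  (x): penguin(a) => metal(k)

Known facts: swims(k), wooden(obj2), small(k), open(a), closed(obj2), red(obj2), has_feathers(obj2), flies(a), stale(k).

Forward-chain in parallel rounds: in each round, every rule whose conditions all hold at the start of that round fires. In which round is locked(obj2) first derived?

4

Round 1: (i) [stale(k), open(a) => penguin(a)]; (iv) [wooden(obj2), small(k), has_feathers(obj2) => blue(k)]; (vii) [swims(k), closed(obj2) => mammal(k)]; (viii) [stale(k) => large(k)]. New: penguin(a), blue(k), mammal(k), large(k).
Round 2: (ii) [closed(obj2), mammal(k) => visible(a)]; (x) [penguin(a) => metal(k)]. New: visible(a), metal(k).
Round 3: (iii) [metal(k), flies(a), mammal(k) => bird(k)]; (vi) [blue(k), visible(a) => valid(k)]. New: bird(k), valid(k).
Round 4: (v) [bird(k), blue(k) => flagged(a)]; (ix) [valid(k), has_feathers(obj2) => locked(obj2)]. New: flagged(a), locked(obj2).
locked(obj2) first appears in round 4.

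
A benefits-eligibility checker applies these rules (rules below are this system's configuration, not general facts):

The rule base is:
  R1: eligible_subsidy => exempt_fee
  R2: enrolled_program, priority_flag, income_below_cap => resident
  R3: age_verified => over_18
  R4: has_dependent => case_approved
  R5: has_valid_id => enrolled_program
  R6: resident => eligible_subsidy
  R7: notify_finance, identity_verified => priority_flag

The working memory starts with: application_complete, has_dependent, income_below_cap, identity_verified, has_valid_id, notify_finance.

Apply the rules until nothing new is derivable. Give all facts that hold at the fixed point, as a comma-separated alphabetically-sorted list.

application_complete, case_approved, eligible_subsidy, enrolled_program, exempt_fee, has_dependent, has_valid_id, identity_verified, income_below_cap, notify_finance, priority_flag, resident

Round 1: R4 [has_dependent => case_approved]; R5 [has_valid_id => enrolled_program]; R7 [notify_finance, identity_verified => priority_flag]. New: case_approved, enrolled_program, priority_flag.
Round 2: R2 [enrolled_program, priority_flag, income_below_cap => resident]. New: resident.
Round 3: R6 [resident => eligible_subsidy]. New: eligible_subsidy.
Round 4: R1 [eligible_subsidy => exempt_fee]. New: exempt_fee.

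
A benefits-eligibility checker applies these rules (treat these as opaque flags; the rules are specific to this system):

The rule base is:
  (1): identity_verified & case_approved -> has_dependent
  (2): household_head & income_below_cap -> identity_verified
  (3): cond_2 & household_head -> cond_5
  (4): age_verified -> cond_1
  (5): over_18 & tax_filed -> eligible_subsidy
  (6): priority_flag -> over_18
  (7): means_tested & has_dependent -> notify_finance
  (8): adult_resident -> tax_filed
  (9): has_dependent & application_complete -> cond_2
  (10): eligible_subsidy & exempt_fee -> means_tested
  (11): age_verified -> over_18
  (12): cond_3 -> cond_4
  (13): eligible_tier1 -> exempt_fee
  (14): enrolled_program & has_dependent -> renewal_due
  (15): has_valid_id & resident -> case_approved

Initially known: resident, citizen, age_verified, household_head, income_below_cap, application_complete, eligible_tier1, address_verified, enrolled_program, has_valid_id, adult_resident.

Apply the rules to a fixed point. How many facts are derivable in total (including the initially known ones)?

24

Round 1 fires (2), (4), (8), (11), (13), (15), giving identity_verified, cond_1, tax_filed, over_18, exempt_fee, case_approved.
Round 2 fires (1), (5), giving has_dependent, eligible_subsidy.
Round 3 fires (9), (10), (14), giving cond_2, means_tested, renewal_due.
Round 4 fires (3), (7), giving cond_5, notify_finance.
Closure: {address_verified, adult_resident, age_verified, application_complete, case_approved, citizen, cond_1, cond_2, cond_5, eligible_subsidy, eligible_tier1, enrolled_program, exempt_fee, has_dependent, has_valid_id, household_head, identity_verified, income_below_cap, means_tested, notify_finance, over_18, renewal_due, resident, tax_filed} — 24 facts.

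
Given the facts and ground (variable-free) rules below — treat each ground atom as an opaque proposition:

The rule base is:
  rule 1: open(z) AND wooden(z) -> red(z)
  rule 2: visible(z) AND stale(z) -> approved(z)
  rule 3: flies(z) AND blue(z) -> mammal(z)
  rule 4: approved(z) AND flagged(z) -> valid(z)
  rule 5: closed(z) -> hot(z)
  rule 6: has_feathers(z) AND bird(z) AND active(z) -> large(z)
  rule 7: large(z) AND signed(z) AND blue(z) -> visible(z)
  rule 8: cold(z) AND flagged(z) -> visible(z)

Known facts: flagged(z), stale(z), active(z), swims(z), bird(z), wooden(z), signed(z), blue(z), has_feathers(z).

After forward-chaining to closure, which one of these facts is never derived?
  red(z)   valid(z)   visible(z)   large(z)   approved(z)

red(z)

Round 1 — rule 6, derive large(z).
Round 2 — rule 7, derive visible(z).
Round 3 — rule 2, derive approved(z).
Round 4 — rule 4, derive valid(z).
Derived: large(z) (round 1), approved(z) (round 3), visible(z) (round 2), valid(z) (round 4). red(z) never appears in any round.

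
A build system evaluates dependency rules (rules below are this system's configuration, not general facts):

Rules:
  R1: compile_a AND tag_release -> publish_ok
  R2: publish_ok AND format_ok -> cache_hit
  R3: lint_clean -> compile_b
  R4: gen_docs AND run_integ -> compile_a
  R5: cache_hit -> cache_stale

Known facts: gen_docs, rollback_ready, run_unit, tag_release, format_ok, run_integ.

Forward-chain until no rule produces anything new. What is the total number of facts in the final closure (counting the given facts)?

10

Round 1 fires R4, giving compile_a.
Round 2 fires R1, giving publish_ok.
Round 3 fires R2, giving cache_hit.
Round 4 fires R5, giving cache_stale.
Closure: {cache_hit, cache_stale, compile_a, format_ok, gen_docs, publish_ok, rollback_ready, run_integ, run_unit, tag_release} — 10 facts.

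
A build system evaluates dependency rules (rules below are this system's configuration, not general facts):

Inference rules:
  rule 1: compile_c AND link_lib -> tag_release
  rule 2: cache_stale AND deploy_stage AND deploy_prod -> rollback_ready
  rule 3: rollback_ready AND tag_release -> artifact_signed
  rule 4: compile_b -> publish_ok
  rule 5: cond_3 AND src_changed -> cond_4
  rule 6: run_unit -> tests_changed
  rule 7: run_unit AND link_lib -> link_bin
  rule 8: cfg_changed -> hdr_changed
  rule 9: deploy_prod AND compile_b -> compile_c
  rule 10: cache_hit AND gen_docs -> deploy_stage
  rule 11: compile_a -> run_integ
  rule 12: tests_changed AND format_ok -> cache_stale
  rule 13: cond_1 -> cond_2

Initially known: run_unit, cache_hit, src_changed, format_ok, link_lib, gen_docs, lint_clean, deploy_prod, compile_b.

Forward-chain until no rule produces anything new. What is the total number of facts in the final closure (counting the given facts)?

Round 1: rule 4 [compile_b -> publish_ok]; rule 6 [run_unit -> tests_changed]; rule 7 [run_unit AND link_lib -> link_bin]; rule 9 [deploy_prod AND compile_b -> compile_c]; rule 10 [cache_hit AND gen_docs -> deploy_stage]. New: publish_ok, tests_changed, link_bin, compile_c, deploy_stage.
Round 2: rule 1 [compile_c AND link_lib -> tag_release]; rule 12 [tests_changed AND format_ok -> cache_stale]. New: tag_release, cache_stale.
Round 3: rule 2 [cache_stale AND deploy_stage AND deploy_prod -> rollback_ready]. New: rollback_ready.
Round 4: rule 3 [rollback_ready AND tag_release -> artifact_signed]. New: artifact_signed.
Closure: {artifact_signed, cache_hit, cache_stale, compile_b, compile_c, deploy_prod, deploy_stage, format_ok, gen_docs, link_bin, link_lib, lint_clean, publish_ok, rollback_ready, run_unit, src_changed, tag_release, tests_changed} — 18 facts.

18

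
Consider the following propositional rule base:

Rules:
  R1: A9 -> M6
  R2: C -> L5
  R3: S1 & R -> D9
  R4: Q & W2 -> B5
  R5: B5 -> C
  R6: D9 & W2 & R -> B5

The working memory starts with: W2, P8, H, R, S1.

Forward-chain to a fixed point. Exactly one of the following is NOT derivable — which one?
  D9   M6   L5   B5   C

Round 1 fires R3, giving D9.
Round 2 fires R6, giving B5.
Round 3 fires R5, giving C.
Round 4 fires R2, giving L5.
Derived: L5 (round 4), B5 (round 2), C (round 3), D9 (round 1). M6 never appears in any round.

M6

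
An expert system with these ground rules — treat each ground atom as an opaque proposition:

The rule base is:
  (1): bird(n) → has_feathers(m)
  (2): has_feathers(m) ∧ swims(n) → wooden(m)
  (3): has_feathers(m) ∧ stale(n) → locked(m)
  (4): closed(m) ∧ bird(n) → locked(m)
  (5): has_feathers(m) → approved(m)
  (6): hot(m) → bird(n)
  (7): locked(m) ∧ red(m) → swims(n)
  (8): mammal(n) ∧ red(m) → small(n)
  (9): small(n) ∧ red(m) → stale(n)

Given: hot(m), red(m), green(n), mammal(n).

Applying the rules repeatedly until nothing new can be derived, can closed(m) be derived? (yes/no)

[1] (6) [hot(m) → bird(n)]; (8) [mammal(n) ∧ red(m) → small(n)]. ⇒ new: bird(n), small(n).
[2] (1) [bird(n) → has_feathers(m)]; (9) [small(n) ∧ red(m) → stale(n)]. ⇒ new: has_feathers(m), stale(n).
[3] (3) [has_feathers(m) ∧ stale(n) → locked(m)]; (5) [has_feathers(m) → approved(m)]. ⇒ new: locked(m), approved(m).
[4] (7) [locked(m) ∧ red(m) → swims(n)]. ⇒ new: swims(n).
[5] (2) [has_feathers(m) ∧ swims(n) → wooden(m)]. ⇒ new: wooden(m).
Fixed point reached. No rule has closed(m) as a consequent, and it is not given.

no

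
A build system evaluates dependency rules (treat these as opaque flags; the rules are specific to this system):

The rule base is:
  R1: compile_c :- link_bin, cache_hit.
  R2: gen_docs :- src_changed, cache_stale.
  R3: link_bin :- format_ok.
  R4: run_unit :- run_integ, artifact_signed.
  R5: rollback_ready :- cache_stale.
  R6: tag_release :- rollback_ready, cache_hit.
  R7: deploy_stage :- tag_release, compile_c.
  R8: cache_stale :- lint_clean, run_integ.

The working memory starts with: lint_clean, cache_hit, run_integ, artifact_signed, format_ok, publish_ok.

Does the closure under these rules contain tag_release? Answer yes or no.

yes

Round 1 fires R3, R4, R8, giving link_bin, run_unit, cache_stale.
Round 2 fires R1, R5, giving compile_c, rollback_ready.
Round 3 fires R6, giving tag_release.
Round 4 fires R7, giving deploy_stage.
tag_release appears in round 3, so it is derivable.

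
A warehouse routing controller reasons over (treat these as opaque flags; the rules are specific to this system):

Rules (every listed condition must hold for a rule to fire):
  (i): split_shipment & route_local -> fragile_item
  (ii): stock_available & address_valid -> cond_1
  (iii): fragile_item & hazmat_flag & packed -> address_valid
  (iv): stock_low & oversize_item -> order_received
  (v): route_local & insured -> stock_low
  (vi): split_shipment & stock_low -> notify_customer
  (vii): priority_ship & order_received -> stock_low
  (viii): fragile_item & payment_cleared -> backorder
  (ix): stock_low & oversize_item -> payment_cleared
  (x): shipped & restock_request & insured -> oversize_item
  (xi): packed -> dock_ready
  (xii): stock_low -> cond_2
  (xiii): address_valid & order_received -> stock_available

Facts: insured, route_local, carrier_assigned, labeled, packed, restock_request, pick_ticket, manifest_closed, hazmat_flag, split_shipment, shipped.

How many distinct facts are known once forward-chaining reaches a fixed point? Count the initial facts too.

Round 1 fires (i), (v), (x), (xi), giving fragile_item, stock_low, oversize_item, dock_ready.
Round 2 fires (iii), (iv), (vi), (ix), (xii), giving address_valid, order_received, notify_customer, payment_cleared, cond_2.
Round 3 fires (viii), (xiii), giving backorder, stock_available.
Round 4 fires (ii), giving cond_1.
Closure: {address_valid, backorder, carrier_assigned, cond_1, cond_2, dock_ready, fragile_item, hazmat_flag, insured, labeled, manifest_closed, notify_customer, order_received, oversize_item, packed, payment_cleared, pick_ticket, restock_request, route_local, shipped, split_shipment, stock_available, stock_low} — 23 facts.

23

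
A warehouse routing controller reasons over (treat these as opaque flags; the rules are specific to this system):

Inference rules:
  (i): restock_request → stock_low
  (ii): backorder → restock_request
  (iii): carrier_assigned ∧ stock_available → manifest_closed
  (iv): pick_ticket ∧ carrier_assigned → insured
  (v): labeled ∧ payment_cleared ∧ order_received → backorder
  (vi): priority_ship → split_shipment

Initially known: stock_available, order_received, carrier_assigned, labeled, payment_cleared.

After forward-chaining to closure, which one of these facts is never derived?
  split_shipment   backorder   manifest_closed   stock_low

[1] (iii) [carrier_assigned ∧ stock_available → manifest_closed]; (v) [labeled ∧ payment_cleared ∧ order_received → backorder]. ⇒ new: manifest_closed, backorder.
[2] (ii) [backorder → restock_request]. ⇒ new: restock_request.
[3] (i) [restock_request → stock_low]. ⇒ new: stock_low.
Derived: backorder (round 1), stock_low (round 3), manifest_closed (round 1). split_shipment never appears in any round.

split_shipment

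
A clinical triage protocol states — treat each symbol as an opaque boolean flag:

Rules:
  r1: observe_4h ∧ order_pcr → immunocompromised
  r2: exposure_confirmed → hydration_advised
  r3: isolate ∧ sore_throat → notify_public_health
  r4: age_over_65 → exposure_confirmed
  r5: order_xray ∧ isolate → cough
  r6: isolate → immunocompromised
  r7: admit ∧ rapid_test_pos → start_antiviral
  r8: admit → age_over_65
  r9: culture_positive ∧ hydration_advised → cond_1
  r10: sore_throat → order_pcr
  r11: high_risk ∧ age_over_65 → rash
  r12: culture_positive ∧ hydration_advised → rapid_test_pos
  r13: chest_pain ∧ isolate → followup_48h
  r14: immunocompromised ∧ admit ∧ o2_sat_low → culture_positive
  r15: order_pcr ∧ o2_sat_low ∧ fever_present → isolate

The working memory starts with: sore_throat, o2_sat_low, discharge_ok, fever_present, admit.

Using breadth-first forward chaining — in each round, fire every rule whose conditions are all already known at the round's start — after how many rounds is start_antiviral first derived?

6

Round 1 fires r8, r10, giving age_over_65, order_pcr.
Round 2 fires r4, r15, giving exposure_confirmed, isolate.
Round 3 fires r2, r3, r6, giving hydration_advised, notify_public_health, immunocompromised.
Round 4 fires r14, giving culture_positive.
Round 5 fires r9, r12, giving cond_1, rapid_test_pos.
Round 6 fires r7, giving start_antiviral.
start_antiviral first appears in round 6.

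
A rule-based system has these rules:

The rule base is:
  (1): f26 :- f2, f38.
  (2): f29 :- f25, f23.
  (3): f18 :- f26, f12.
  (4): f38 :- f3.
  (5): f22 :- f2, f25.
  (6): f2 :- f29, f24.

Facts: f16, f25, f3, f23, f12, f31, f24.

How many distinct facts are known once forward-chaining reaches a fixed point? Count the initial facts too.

Round 1: (2) [f29 :- f25, f23.]; (4) [f38 :- f3.]. Adds f29, f38.
Round 2: (6) [f2 :- f29, f24.]. Adds f2.
Round 3: (1) [f26 :- f2, f38.]; (5) [f22 :- f2, f25.]. Adds f26, f22.
Round 4: (3) [f18 :- f26, f12.]. Adds f18.
Closure: {f12, f16, f18, f2, f22, f23, f24, f25, f26, f29, f3, f31, f38} — 13 facts.

13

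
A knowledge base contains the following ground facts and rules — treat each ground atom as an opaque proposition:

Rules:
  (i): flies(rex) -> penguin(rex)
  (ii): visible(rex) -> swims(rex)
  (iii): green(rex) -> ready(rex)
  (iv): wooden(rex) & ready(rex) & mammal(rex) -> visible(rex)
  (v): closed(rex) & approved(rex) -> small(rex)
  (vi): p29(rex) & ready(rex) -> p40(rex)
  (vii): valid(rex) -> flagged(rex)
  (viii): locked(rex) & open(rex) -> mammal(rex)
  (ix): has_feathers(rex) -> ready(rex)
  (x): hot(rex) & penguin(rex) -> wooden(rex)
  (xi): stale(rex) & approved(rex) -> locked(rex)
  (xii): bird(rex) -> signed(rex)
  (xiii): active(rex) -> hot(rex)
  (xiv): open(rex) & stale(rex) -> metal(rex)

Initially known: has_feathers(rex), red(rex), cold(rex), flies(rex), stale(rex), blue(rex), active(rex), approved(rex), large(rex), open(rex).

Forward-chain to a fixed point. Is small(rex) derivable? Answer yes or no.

no

Round 1 — (i), (ix), (xi), (xiii), (xiv), derive penguin(rex), ready(rex), locked(rex), hot(rex), metal(rex).
Round 2 — (viii), (x), derive mammal(rex), wooden(rex).
Round 3 — (iv), derive visible(rex).
Round 4 — (ii), derive swims(rex).
Fixed point reached. small(rex) is concluded only by (v); (v) needs closed(rex) (never derived).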